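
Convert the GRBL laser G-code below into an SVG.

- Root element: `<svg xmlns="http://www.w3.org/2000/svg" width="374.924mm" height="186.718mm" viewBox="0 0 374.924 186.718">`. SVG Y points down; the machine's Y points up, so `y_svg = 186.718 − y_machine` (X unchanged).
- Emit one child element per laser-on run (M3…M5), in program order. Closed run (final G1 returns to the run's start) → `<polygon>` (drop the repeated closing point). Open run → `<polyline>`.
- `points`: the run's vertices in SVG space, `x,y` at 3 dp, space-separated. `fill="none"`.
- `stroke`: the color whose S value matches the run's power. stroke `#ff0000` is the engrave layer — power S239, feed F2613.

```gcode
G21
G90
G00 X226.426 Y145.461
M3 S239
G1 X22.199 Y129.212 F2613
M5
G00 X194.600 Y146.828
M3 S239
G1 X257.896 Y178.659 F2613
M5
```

<svg xmlns="http://www.w3.org/2000/svg" width="374.924mm" height="186.718mm" viewBox="0 0 374.924 186.718">
  <polyline points="226.426,41.257 22.199,57.506" fill="none" stroke="#ff0000"/>
  <polyline points="194.600,39.890 257.896,8.059" fill="none" stroke="#ff0000"/>
</svg>

y_svg = 186.718 − y_m. Every run uses S239, so all elements get stroke `#ff0000` (engrave).

[1] open run; points: 226.426,41.257 22.199,57.506

[2] open run; points: 194.600,39.890 257.896,8.059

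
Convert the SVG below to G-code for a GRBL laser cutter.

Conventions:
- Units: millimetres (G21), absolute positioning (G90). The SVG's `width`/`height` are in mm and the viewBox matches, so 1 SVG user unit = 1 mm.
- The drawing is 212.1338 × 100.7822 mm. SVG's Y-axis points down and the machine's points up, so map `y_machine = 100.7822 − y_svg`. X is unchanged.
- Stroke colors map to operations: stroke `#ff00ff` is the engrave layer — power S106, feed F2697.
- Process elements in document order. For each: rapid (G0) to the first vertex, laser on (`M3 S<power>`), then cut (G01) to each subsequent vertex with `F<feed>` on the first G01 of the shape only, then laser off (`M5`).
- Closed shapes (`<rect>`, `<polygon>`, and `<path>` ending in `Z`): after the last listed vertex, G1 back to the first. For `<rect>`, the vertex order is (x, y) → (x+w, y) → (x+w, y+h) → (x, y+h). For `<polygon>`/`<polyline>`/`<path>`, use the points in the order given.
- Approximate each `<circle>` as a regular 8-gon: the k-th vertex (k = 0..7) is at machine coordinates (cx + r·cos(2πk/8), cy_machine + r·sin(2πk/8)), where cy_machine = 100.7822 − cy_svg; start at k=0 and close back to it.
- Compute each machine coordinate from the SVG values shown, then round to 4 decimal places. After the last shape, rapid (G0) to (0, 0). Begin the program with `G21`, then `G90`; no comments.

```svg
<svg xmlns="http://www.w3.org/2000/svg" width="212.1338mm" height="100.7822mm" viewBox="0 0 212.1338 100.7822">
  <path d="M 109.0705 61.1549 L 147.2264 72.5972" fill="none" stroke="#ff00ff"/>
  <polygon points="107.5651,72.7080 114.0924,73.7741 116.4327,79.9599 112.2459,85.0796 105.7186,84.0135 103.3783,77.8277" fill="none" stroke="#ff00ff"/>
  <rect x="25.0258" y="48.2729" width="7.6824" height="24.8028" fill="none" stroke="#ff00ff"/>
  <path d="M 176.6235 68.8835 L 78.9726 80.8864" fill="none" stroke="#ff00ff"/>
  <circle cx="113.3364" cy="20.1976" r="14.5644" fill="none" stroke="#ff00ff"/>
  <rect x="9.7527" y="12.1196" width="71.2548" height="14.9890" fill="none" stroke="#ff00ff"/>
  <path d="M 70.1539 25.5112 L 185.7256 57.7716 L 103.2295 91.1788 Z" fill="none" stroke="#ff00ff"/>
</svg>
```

G21
G90
G0 X109.0705 Y39.6273
M3 S106
G01 X147.2264 Y28.1850 F2697
M5
G0 X107.5651 Y28.0742
M3 S106
G01 X114.0924 Y27.0081 F2697
G01 X116.4327 Y20.8223
G01 X112.2459 Y15.7026
G01 X105.7186 Y16.7687
G01 X103.3783 Y22.9545
G01 X107.5651 Y28.0742
M5
G0 X25.0258 Y52.5093
M3 S106
G01 X32.7082 Y52.5093 F2697
G01 X32.7082 Y27.7065
G01 X25.0258 Y27.7065
G01 X25.0258 Y52.5093
M5
G0 X176.6235 Y31.8987
M3 S106
G01 X78.9726 Y19.8958 F2697
M5
G0 X127.9008 Y80.5846
M3 S106
G01 X123.6350 Y90.8832 F2697
G01 X113.3364 Y95.1490
G01 X103.0378 Y90.8832
G01 X98.7720 Y80.5846
G01 X103.0378 Y70.2860
G01 X113.3364 Y66.0202
G01 X123.6350 Y70.2860
G01 X127.9008 Y80.5846
M5
G0 X9.7527 Y88.6626
M3 S106
G01 X81.0075 Y88.6626 F2697
G01 X81.0075 Y73.6736
G01 X9.7527 Y73.6736
G01 X9.7527 Y88.6626
M5
G0 X70.1539 Y75.2710
M3 S106
G01 X185.7256 Y43.0106 F2697
G01 X103.2295 Y9.6034
G01 X70.1539 Y75.2710
M5
G0 X0.0000 Y0.0000

viewBox `0 0 212.1338 100.7822` with mm width/height → 1 unit = 1 mm. Flip: y_m = 100.7822 − y_svg.

**Shape 1** — `<path>` line segment, stroke `#ff00ff` → engrave (S106, F2697). Machine vertices: (109.0705,39.6273) → (147.2264,28.1850). Open path.

**Shape 2** — `<polygon>` regular polygon, stroke `#ff00ff` → engrave (S106, F2697). Machine vertices: (107.5651,28.0742) → (114.0924,27.0081) → (116.4327,20.8223) → (112.2459,15.7026) → (105.7186,16.7687) → (103.3783,22.9545) → (107.5651,28.0742). Closed: final G1 returns to the first vertex.

**Shape 3** — `<rect>` rectangle, stroke `#ff00ff` → engrave (S106, F2697). Machine vertices: (25.0258,52.5093) → (32.7082,52.5093) → (32.7082,27.7065) → (25.0258,27.7065) → (25.0258,52.5093). Closed: final G1 returns to the first vertex.

**Shape 4** — `<path>` line segment, stroke `#ff00ff` → engrave (S106, F2697). Machine vertices: (176.6235,31.8987) → (78.9726,19.8958). Open path.

**Shape 5** — `<circle>` circle, stroke `#ff00ff` → engrave (S106, F2697). Machine vertices: (127.9008,80.5846) → (123.6350,90.8832) → (113.3364,95.1490) → (103.0378,90.8832) → (98.7720,80.5846) → (103.0378,70.2860) → (113.3364,66.0202) → (123.6350,70.2860) → (127.9008,80.5846). Closed: final G1 returns to the first vertex.

**Shape 6** — `<rect>` rectangle, stroke `#ff00ff` → engrave (S106, F2697). Machine vertices: (9.7527,88.6626) → (81.0075,88.6626) → (81.0075,73.6736) → (9.7527,73.6736) → (9.7527,88.6626). Closed: final G1 returns to the first vertex.

**Shape 7** — `<path>` closed polygon, stroke `#ff00ff` → engrave (S106, F2697). Machine vertices: (70.1539,75.2710) → (185.7256,43.0106) → (103.2295,9.6034) → (70.1539,75.2710). Closed: final G1 returns to the first vertex.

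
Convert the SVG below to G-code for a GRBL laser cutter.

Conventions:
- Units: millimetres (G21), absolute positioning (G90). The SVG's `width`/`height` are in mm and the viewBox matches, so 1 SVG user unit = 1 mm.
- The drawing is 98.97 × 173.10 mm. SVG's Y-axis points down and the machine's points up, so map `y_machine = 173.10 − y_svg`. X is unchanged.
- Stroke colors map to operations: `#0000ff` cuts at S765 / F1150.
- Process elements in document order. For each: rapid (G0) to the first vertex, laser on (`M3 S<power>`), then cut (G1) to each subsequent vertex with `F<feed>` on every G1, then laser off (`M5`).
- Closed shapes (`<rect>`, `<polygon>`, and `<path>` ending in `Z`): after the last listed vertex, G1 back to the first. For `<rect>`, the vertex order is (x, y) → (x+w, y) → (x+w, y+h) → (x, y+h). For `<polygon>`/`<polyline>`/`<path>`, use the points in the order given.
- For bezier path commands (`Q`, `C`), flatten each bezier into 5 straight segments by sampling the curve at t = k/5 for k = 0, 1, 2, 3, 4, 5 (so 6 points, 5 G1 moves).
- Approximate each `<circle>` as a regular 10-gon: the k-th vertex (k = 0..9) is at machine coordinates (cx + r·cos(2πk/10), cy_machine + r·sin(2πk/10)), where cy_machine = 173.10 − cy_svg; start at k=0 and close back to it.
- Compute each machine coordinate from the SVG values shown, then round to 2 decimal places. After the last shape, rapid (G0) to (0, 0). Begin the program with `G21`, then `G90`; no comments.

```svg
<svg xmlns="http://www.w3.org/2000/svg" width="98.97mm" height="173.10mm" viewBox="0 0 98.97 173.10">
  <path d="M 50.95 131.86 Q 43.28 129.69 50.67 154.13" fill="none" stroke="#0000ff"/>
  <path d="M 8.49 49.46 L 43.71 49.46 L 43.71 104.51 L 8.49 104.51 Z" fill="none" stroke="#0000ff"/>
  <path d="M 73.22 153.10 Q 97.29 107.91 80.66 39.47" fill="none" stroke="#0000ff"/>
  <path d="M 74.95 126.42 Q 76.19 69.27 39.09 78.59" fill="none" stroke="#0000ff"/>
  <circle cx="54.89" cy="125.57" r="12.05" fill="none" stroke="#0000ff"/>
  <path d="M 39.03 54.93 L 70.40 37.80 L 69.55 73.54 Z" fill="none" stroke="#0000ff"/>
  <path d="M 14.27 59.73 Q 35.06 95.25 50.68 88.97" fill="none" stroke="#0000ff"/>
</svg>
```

viewBox `0 0 98.97 173.10` with mm width/height → 1 unit = 1 mm. Flip: y_m = 173.10 − y_svg.

**Shape 1** — `<path>` quadratic bezier, stroke `#0000ff` → cut (S765, F1150). Control points (SVG): P0=(50.95,131.86), P1=(43.28,129.69), P2=(50.67,154.13); sampled at t=k/5. Machine vertices: (50.95,41.24) → (48.48,41.04) → (47.22,38.72) → (47.17,34.26) → (48.32,27.68) → (50.67,18.97). Open path.

**Shape 2** — `<path>` rectangle, stroke `#0000ff` → cut (S765, F1150). Machine vertices: (8.49,123.64) → (43.71,123.64) → (43.71,68.59) → (8.49,68.59) → (8.49,123.64). Closed: final G1 returns to the first vertex.

**Shape 3** — `<path>` quadratic bezier, stroke `#0000ff` → cut (S765, F1150). Control points (SVG): P0=(73.22,153.10), P1=(97.29,107.91), P2=(80.66,39.47); sampled at t=k/5. Machine vertices: (73.22,20.00) → (81.22,39.01) → (85.96,59.87) → (87.45,82.60) → (85.68,107.18) → (80.66,133.63). Open path.

**Shape 4** — `<path>` quadratic bezier, stroke `#0000ff` → cut (S765, F1150). Control points (SVG): P0=(74.95,126.42), P1=(76.19,69.27), P2=(39.09,78.59); sampled at t=k/5. Machine vertices: (74.95,46.68) → (73.91,66.88) → (69.81,81.76) → (62.64,91.33) → (52.40,95.58) → (39.09,94.51). Open path.

**Shape 5** — `<circle>` circle, stroke `#0000ff` → cut (S765, F1150). Machine vertices: (66.94,47.53) → (64.64,54.61) → (58.61,58.99) → (51.17,58.99) → (45.14,54.61) → (42.84,47.53) → (45.14,40.45) → (51.17,36.07) → (58.61,36.07) → (64.64,40.45) → (66.94,47.53). Closed: final G1 returns to the first vertex.

**Shape 6** — `<path>` regular polygon, stroke `#0000ff` → cut (S765, F1150). Machine vertices: (39.03,118.17) → (70.40,135.30) → (69.55,99.56) → (39.03,118.17). Closed: final G1 returns to the first vertex.

**Shape 7** — `<path>` quadratic bezier, stroke `#0000ff` → cut (S765, F1150). Control points (SVG): P0=(14.27,59.73), P1=(35.06,95.25), P2=(50.68,88.97); sampled at t=k/5. Machine vertices: (14.27,113.37) → (22.38,100.83) → (30.07,91.64) → (37.36,85.79) → (44.23,83.29) → (50.68,84.13). Open path.

G21
G90
G0 X50.95 Y41.24
M3 S765
G1 X48.48 Y41.04 F1150
G1 X47.22 Y38.72 F1150
G1 X47.17 Y34.26 F1150
G1 X48.32 Y27.68 F1150
G1 X50.67 Y18.97 F1150
M5
G0 X8.49 Y123.64
M3 S765
G1 X43.71 Y123.64 F1150
G1 X43.71 Y68.59 F1150
G1 X8.49 Y68.59 F1150
G1 X8.49 Y123.64 F1150
M5
G0 X73.22 Y20.00
M3 S765
G1 X81.22 Y39.01 F1150
G1 X85.96 Y59.87 F1150
G1 X87.45 Y82.60 F1150
G1 X85.68 Y107.18 F1150
G1 X80.66 Y133.63 F1150
M5
G0 X74.95 Y46.68
M3 S765
G1 X73.91 Y66.88 F1150
G1 X69.81 Y81.76 F1150
G1 X62.64 Y91.33 F1150
G1 X52.40 Y95.58 F1150
G1 X39.09 Y94.51 F1150
M5
G0 X66.94 Y47.53
M3 S765
G1 X64.64 Y54.61 F1150
G1 X58.61 Y58.99 F1150
G1 X51.17 Y58.99 F1150
G1 X45.14 Y54.61 F1150
G1 X42.84 Y47.53 F1150
G1 X45.14 Y40.45 F1150
G1 X51.17 Y36.07 F1150
G1 X58.61 Y36.07 F1150
G1 X64.64 Y40.45 F1150
G1 X66.94 Y47.53 F1150
M5
G0 X39.03 Y118.17
M3 S765
G1 X70.40 Y135.30 F1150
G1 X69.55 Y99.56 F1150
G1 X39.03 Y118.17 F1150
M5
G0 X14.27 Y113.37
M3 S765
G1 X22.38 Y100.83 F1150
G1 X30.07 Y91.64 F1150
G1 X37.36 Y85.79 F1150
G1 X44.23 Y83.29 F1150
G1 X50.68 Y84.13 F1150
M5
G0 X0.00 Y0.00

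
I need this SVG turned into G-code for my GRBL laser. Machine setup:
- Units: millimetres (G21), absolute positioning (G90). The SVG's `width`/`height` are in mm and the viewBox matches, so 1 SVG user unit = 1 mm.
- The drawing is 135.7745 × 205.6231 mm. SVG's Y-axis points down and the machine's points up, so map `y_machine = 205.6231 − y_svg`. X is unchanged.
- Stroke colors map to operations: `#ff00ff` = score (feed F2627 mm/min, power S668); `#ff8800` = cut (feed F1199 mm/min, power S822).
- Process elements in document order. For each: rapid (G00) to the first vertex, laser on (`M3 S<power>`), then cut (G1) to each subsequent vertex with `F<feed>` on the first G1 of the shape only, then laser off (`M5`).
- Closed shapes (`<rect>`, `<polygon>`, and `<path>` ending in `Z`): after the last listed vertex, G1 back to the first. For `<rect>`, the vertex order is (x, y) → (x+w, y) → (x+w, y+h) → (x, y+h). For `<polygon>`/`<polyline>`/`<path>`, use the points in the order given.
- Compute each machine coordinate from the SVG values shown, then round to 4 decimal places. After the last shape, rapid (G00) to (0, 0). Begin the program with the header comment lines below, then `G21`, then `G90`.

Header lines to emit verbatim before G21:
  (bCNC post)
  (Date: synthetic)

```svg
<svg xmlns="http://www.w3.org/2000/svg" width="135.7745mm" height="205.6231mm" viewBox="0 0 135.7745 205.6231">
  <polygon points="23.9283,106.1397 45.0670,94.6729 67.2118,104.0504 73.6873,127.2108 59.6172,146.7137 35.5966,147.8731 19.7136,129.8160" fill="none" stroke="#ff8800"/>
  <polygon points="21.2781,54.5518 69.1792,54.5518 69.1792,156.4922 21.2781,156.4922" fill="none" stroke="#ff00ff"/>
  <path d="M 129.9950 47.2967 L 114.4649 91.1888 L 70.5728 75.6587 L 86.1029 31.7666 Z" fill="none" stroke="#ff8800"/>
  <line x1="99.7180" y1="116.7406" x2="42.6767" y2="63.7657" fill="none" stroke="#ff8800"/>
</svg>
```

(bCNC post)
(Date: synthetic)
G21
G90
G00 X23.9283 Y99.4834
M3 S822
G1 X45.0670 Y110.9502 F1199
G1 X67.2118 Y101.5727
G1 X73.6873 Y78.4123
G1 X59.6172 Y58.9094
G1 X35.5966 Y57.7500
G1 X19.7136 Y75.8071
G1 X23.9283 Y99.4834
M5
G00 X21.2781 Y151.0713
M3 S668
G1 X69.1792 Y151.0713 F2627
G1 X69.1792 Y49.1309
G1 X21.2781 Y49.1309
G1 X21.2781 Y151.0713
M5
G00 X129.9950 Y158.3264
M3 S822
G1 X114.4649 Y114.4343 F1199
G1 X70.5728 Y129.9644
G1 X86.1029 Y173.8565
G1 X129.9950 Y158.3264
M5
G00 X99.7180 Y88.8825
M3 S822
G1 X42.6767 Y141.8574 F1199
M5
G00 X0.0000 Y0.0000

1 u = 1 mm; y_m = 205.6231 − y.

[1] `<polygon>` regular polygon, #ff8800→cut S822 F1199: (23.9283,99.4834) → (45.0670,110.9502) → (67.2118,101.5727) → (73.6873,78.4123) → (59.6172,58.9094) → (35.5966,57.7500) → (19.7136,75.8071) → (23.9283,99.4834) (closed)

[2] `<polygon>` rectangle, #ff00ff→score S668 F2627: (21.2781,151.0713) → (69.1792,151.0713) → (69.1792,49.1309) → (21.2781,49.1309) → (21.2781,151.0713) (closed)

[3] `<path>` regular polygon, #ff8800→cut S822 F1199: (129.9950,158.3264) → (114.4649,114.4343) → (70.5728,129.9644) → (86.1029,173.8565) → (129.9950,158.3264) (closed)

[4] `<line>` line segment, #ff8800→cut S822 F1199: (99.7180,88.8825) → (42.6767,141.8574)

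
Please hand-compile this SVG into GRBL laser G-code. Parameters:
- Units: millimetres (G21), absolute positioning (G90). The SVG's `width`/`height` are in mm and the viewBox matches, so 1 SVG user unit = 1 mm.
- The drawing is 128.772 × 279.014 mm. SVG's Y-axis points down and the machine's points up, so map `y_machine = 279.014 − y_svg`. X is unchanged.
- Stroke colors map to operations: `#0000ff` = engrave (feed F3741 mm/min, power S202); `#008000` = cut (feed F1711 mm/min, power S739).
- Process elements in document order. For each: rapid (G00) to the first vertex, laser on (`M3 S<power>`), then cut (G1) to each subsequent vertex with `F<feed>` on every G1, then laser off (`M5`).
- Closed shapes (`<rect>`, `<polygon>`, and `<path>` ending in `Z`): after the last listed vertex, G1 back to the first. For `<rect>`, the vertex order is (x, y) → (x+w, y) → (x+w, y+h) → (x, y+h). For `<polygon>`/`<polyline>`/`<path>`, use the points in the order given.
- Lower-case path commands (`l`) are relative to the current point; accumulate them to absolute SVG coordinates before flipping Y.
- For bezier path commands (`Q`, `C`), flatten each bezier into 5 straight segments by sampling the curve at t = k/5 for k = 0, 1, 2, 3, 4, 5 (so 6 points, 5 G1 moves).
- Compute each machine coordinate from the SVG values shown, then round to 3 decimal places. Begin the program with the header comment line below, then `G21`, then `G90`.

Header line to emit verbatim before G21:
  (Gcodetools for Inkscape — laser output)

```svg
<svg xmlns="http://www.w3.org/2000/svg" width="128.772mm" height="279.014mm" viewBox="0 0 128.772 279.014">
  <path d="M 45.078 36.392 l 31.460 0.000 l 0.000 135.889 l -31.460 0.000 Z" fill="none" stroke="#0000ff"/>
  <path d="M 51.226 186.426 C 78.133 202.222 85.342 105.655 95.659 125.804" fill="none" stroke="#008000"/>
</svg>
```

(Gcodetools for Inkscape — laser output)
G21
G90
G00 X45.078 Y242.622
M3 S202
G1 X76.538 Y242.622 F3741
G1 X76.538 Y106.733 F3741
G1 X45.078 Y106.733 F3741
G1 X45.078 Y242.622 F3741
M5
G00 X51.226 Y92.588
M3 S739
G1 X65.189 Y94.761 F1711
G1 X75.519 Y112.906 F1711
G1 X83.311 Y136.026 F1711
G1 X89.659 Y153.126 F1711
G1 X95.659 Y153.210 F1711
M5

Since the viewBox matches the mm dimensions, user units are millimetres directly. The only transform is the Y-flip y_m = 279.014 − y_svg.

Shape 1 is a rectangle drawn with `<path>`. Its stroke #0000ff means engrave at S202, F3741. After flipping Y the toolpath is (45.078,242.622) → (76.538,242.622) → (76.538,106.733) → (45.078,106.733) → (45.078,242.622), returning to the start.

Shape 2 is a cubic bezier drawn with `<path>`. Its stroke #008000 means cut at S739, F1711. After flipping Y the toolpath is (51.226,92.588) → (65.189,94.761) → (75.519,112.906) → (83.311,136.026) → (89.659,153.126) → (95.659,153.210).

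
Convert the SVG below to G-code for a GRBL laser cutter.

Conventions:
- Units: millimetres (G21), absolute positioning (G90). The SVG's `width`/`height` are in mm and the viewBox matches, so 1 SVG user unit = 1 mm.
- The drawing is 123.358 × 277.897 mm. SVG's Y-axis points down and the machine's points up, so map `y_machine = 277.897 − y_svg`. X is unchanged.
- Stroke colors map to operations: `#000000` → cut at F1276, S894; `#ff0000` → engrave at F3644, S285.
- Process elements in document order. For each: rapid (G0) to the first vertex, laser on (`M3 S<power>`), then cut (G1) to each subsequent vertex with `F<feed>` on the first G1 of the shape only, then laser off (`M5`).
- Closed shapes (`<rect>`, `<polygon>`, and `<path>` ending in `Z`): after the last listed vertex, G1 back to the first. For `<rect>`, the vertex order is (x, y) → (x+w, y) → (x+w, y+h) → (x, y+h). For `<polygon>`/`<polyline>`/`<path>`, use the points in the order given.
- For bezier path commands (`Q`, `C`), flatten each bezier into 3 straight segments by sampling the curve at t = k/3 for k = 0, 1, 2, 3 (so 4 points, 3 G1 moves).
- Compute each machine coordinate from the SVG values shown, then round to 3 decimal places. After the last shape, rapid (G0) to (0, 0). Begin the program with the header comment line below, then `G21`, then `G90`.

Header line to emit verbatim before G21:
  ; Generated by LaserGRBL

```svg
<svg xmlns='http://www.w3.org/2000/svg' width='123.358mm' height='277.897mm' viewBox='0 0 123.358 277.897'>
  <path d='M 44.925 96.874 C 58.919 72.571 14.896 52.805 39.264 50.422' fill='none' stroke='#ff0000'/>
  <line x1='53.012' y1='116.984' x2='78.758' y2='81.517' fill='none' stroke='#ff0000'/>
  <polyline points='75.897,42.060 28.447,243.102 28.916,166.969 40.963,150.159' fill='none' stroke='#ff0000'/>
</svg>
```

; Generated by LaserGRBL
G21
G90
G0 X44.925 Y181.023
M3 S285
G1 X44.262 Y203.338 F3644
G1 X33.011 Y219.773
G1 X39.264 Y227.475
M5
G0 X53.012 Y160.913
M3 S285
G1 X78.758 Y196.380 F3644
M5
G0 X75.897 Y235.837
M3 S285
G1 X28.447 Y34.795 F3644
G1 X28.916 Y110.928
G1 X40.963 Y127.738
M5
G0 X0.000 Y0.000

Since the viewBox matches the mm dimensions, user units are millimetres directly. The only transform is the Y-flip y_m = 277.897 − y_svg.

Shape 1 is a cubic bezier drawn with `<path>`. Its stroke #ff0000 means engrave at S285, F3644. After flipping Y the toolpath is (44.925,181.023) → (44.262,203.338) → (33.011,219.773) → (39.264,227.475).

Shape 2 is a line segment drawn with `<line>`. Its stroke #ff0000 means engrave at S285, F3644. After flipping Y the toolpath is (53.012,160.913) → (78.758,196.380).

Shape 3 is a open polyline drawn with `<polyline>`. Its stroke #ff0000 means engrave at S285, F3644. After flipping Y the toolpath is (75.897,235.837) → (28.447,34.795) → (28.916,110.928) → (40.963,127.738).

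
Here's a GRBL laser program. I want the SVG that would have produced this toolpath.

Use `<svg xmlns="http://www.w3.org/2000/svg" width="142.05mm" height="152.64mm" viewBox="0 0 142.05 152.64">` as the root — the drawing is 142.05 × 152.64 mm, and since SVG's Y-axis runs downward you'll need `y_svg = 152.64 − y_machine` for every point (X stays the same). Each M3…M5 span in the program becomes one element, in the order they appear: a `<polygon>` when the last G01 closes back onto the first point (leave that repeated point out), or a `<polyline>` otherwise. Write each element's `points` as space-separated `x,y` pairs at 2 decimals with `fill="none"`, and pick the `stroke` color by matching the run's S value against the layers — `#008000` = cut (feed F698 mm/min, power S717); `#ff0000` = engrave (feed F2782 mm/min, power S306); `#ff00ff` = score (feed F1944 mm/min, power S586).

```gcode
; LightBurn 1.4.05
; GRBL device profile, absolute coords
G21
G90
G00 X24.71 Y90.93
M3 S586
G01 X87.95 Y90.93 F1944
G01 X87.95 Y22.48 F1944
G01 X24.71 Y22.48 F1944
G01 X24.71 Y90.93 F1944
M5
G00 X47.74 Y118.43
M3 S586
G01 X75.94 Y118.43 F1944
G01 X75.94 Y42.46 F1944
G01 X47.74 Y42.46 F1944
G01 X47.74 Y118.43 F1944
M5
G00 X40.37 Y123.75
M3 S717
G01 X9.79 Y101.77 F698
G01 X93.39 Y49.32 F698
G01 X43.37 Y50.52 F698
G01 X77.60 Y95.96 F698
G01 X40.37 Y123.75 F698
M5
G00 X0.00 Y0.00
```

Machine Y-up, SVG Y-down with viewBox height 152.64, so y_svg = 152.64 − y_machine; X carries over.

Run 1: the run's S586 means `#ff00ff` (score). The run returns to its start, so emit a `<polygon>` with points (Y-flipped): 24.71,61.71 87.95,61.71 87.95,130.16 24.71,130.16.

Run 2: the run's S586 means `#ff00ff` (score). The run returns to its start, so emit a `<polygon>` with points (Y-flipped): 47.74,34.21 75.94,34.21 75.94,110.18 47.74,110.18.

Run 3: power S717 maps to stroke `#008000` (cut). The run returns to its start, so emit a `<polygon>` with points (Y-flipped): 40.37,28.89 9.79,50.87 93.39,103.32 43.37,102.12 77.60,56.68.

<svg xmlns="http://www.w3.org/2000/svg" width="142.05mm" height="152.64mm" viewBox="0 0 142.05 152.64">
  <polygon points="24.71,61.71 87.95,61.71 87.95,130.16 24.71,130.16" fill="none" stroke="#ff00ff"/>
  <polygon points="47.74,34.21 75.94,34.21 75.94,110.18 47.74,110.18" fill="none" stroke="#ff00ff"/>
  <polygon points="40.37,28.89 9.79,50.87 93.39,103.32 43.37,102.12 77.60,56.68" fill="none" stroke="#008000"/>
</svg>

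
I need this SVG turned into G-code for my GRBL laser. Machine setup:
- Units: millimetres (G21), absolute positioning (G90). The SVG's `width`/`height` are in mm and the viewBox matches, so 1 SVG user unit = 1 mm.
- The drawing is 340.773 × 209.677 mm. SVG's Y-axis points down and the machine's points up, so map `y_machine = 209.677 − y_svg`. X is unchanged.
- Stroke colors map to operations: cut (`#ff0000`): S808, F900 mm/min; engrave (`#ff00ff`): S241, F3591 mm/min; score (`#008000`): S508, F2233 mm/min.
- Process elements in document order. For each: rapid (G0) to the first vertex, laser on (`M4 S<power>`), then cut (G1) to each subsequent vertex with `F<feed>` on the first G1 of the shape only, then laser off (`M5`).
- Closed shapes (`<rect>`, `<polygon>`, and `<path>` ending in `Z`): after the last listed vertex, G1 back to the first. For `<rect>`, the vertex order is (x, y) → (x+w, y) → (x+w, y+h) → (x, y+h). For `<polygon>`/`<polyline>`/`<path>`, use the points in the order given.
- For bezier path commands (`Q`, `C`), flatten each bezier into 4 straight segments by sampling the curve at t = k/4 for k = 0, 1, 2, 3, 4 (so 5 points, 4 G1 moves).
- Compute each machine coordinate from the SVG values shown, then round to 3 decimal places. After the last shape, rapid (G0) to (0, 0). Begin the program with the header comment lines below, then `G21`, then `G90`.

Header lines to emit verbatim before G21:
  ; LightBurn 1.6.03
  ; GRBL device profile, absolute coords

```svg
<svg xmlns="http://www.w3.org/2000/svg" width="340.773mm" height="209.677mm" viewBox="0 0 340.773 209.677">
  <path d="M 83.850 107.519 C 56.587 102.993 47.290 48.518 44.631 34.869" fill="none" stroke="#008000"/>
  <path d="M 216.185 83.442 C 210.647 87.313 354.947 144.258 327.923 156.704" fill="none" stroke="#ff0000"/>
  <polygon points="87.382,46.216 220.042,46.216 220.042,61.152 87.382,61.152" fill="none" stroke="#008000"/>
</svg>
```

; LightBurn 1.6.03
; GRBL device profile, absolute coords
G21
G90
G0 X83.850 Y102.158
M4 S508
G1 X66.594 Y113.500 F2233
G1 X55.014 Y135.062
G1 X48.047 Y158.335
G1 X44.631 Y174.808
M5
G0 X216.185 Y126.235
M4 S808
G1 X235.108 Y114.905 F900
G1 X280.111 Y92.820
G1 X321.086 Y69.126
G1 X327.923 Y52.973
M5
G0 X87.382 Y163.461
M4 S508
G1 X220.042 Y163.461 F2233
G1 X220.042 Y148.525
G1 X87.382 Y148.525
G1 X87.382 Y163.461
M5
G0 X0.000 Y0.000

1 u = 1 mm; y_m = 209.677 − y.

[1] `<path>` cubic bezier, #008000→score S508 F2233: (83.850,102.158) → (66.594,113.500) → (55.014,135.062) → (48.047,158.335) → (44.631,174.808)

[2] `<path>` cubic bezier, #ff0000→cut S808 F900: (216.185,126.235) → (235.108,114.905) → (280.111,92.820) → (321.086,69.126) → (327.923,52.973)

[3] `<polygon>` rectangle, #008000→score S508 F2233: (87.382,163.461) → (220.042,163.461) → (220.042,148.525) → (87.382,148.525) → (87.382,163.461) (closed)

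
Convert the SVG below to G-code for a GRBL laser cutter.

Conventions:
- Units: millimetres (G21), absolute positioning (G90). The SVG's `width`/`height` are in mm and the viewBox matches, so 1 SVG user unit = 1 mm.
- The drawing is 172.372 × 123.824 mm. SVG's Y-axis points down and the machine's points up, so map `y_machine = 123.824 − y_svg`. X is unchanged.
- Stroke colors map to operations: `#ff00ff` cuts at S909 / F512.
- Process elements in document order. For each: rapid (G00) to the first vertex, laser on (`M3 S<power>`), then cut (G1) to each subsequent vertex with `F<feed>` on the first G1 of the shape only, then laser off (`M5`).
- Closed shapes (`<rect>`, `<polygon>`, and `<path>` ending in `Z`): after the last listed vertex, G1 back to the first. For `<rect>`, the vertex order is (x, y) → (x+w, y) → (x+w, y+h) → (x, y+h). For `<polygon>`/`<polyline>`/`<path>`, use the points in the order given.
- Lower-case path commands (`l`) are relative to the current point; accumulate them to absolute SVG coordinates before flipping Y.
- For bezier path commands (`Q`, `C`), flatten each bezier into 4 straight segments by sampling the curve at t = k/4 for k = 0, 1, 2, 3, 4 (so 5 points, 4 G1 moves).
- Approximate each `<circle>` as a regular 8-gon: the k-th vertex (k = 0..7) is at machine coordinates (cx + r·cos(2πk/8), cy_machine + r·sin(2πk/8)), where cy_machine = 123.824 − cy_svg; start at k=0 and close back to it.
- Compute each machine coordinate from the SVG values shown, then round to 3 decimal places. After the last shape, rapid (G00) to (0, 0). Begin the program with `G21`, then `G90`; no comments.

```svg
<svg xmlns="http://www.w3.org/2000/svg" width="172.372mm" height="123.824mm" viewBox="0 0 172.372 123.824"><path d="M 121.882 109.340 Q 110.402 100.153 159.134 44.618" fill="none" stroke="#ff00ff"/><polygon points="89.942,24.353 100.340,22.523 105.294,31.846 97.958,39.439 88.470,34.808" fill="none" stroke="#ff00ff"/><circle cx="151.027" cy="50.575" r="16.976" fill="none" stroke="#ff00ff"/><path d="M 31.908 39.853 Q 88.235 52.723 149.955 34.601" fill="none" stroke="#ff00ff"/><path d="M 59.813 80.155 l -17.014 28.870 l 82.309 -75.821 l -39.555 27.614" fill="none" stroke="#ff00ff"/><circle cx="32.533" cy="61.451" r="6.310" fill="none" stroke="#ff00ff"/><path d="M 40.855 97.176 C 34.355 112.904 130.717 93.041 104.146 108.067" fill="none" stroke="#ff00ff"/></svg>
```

Since the viewBox matches the mm dimensions, user units are millimetres directly. The only transform is the Y-flip y_m = 123.824 − y_svg.

Shape 1 is a quadratic bezier drawn with `<path>`. Its stroke #ff00ff means cut at S909, F512. After flipping Y the toolpath is (121.882,14.484) → (119.905,21.974) → (125.455,35.258) → (138.531,54.335) → (159.134,79.206).

Shape 2 is a regular polygon drawn with `<polygon>`. Its stroke #ff00ff means cut at S909, F512. After flipping Y the toolpath is (89.942,99.471) → (100.340,101.301) → (105.294,91.978) → (97.958,84.385) → (88.470,89.016) → (89.942,99.471), returning to the start.

Shape 3 is a circle drawn with `<circle>`. Its stroke #ff00ff means cut at S909, F512. After flipping Y the toolpath is (168.003,73.249) → (163.031,85.253) → (151.027,90.225) → (139.023,85.253) → (134.051,73.249) → (139.023,61.245) → (151.027,56.273) → (163.031,61.245) → (168.003,73.249), returning to the start.

Shape 4 is a quadratic bezier drawn with `<path>`. Its stroke #ff00ff means cut at S909, F512. After flipping Y the toolpath is (31.908,83.971) → (60.409,79.473) → (89.583,78.849) → (119.432,82.099) → (149.955,89.223).

Shape 5 is a open polyline drawn with `<path>`. Its stroke #ff00ff means cut at S909, F512. After flipping Y the toolpath is (59.813,43.669) → (42.799,14.799) → (125.108,90.620) → (85.553,63.006).

Shape 6 is a circle drawn with `<circle>`. Its stroke #ff00ff means cut at S909, F512. After flipping Y the toolpath is (38.843,62.373) → (36.995,66.835) → (32.533,68.683) → (28.071,66.835) → (26.223,62.373) → (28.071,57.911) → (32.533,56.063) → (36.995,57.911) → (38.843,62.373), returning to the start.

Shape 7 is a cubic bezier drawn with `<path>`. Its stroke #ff00ff means cut at S909, F512. After flipping Y the toolpath is (40.855,26.648) → (51.739,20.424) → (80.027,20.939) → (104.552,21.586) → (104.146,15.757).

G21
G90
G00 X121.882 Y14.484
M3 S909
G1 X119.905 Y21.974 F512
G1 X125.455 Y35.258
G1 X138.531 Y54.335
G1 X159.134 Y79.206
M5
G00 X89.942 Y99.471
M3 S909
G1 X100.340 Y101.301 F512
G1 X105.294 Y91.978
G1 X97.958 Y84.385
G1 X88.470 Y89.016
G1 X89.942 Y99.471
M5
G00 X168.003 Y73.249
M3 S909
G1 X163.031 Y85.253 F512
G1 X151.027 Y90.225
G1 X139.023 Y85.253
G1 X134.051 Y73.249
G1 X139.023 Y61.245
G1 X151.027 Y56.273
G1 X163.031 Y61.245
G1 X168.003 Y73.249
M5
G00 X31.908 Y83.971
M3 S909
G1 X60.409 Y79.473 F512
G1 X89.583 Y78.849
G1 X119.432 Y82.099
G1 X149.955 Y89.223
M5
G00 X59.813 Y43.669
M3 S909
G1 X42.799 Y14.799 F512
G1 X125.108 Y90.620
G1 X85.553 Y63.006
M5
G00 X38.843 Y62.373
M3 S909
G1 X36.995 Y66.835 F512
G1 X32.533 Y68.683
G1 X28.071 Y66.835
G1 X26.223 Y62.373
G1 X28.071 Y57.911
G1 X32.533 Y56.063
G1 X36.995 Y57.911
G1 X38.843 Y62.373
M5
G00 X40.855 Y26.648
M3 S909
G1 X51.739 Y20.424 F512
G1 X80.027 Y20.939
G1 X104.552 Y21.586
G1 X104.146 Y15.757
M5
G00 X0.000 Y0.000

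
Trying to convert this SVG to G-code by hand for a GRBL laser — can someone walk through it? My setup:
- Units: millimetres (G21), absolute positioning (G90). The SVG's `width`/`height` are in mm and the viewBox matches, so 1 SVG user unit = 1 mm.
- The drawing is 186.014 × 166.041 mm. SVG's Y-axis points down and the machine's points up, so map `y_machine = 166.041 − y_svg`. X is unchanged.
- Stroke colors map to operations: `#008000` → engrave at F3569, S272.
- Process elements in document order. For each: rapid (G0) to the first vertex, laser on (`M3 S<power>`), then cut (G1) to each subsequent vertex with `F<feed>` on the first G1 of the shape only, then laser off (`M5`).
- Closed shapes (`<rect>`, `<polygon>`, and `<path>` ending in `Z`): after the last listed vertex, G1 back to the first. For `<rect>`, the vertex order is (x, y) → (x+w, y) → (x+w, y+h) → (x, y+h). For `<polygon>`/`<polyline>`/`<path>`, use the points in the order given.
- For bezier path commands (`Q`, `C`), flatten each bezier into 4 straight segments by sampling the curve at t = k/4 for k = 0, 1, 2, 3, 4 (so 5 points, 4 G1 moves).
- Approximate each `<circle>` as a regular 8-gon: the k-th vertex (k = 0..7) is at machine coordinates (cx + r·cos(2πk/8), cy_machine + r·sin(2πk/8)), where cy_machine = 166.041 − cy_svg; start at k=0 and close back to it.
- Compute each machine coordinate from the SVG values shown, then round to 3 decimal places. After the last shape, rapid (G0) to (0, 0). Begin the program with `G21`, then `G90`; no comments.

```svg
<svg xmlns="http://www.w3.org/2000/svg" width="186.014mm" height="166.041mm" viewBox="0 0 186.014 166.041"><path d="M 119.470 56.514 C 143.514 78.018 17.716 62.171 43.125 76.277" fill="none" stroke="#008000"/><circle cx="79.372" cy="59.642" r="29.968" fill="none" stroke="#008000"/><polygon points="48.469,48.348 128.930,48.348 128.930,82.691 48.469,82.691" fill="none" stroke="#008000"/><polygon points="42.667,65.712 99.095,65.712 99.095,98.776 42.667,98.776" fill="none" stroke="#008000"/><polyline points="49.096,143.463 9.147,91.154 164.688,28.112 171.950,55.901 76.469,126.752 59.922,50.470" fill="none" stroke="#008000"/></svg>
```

G21
G90
G0 X119.470 Y109.527
M3 S272
G1 X114.112 Y99.351 F3569
G1 X80.786 Y96.871
G1 X47.716 Y95.779
G1 X43.125 Y89.764
M5
G0 X109.340 Y106.399
M3 S272
G1 X100.563 Y127.590 F3569
G1 X79.372 Y136.367
G1 X58.181 Y127.590
G1 X49.404 Y106.399
G1 X58.181 Y85.208
G1 X79.372 Y76.431
G1 X100.563 Y85.208
G1 X109.340 Y106.399
M5
G0 X48.469 Y117.693
M3 S272
G1 X128.930 Y117.693 F3569
G1 X128.930 Y83.350
G1 X48.469 Y83.350
G1 X48.469 Y117.693
M5
G0 X42.667 Y100.329
M3 S272
G1 X99.095 Y100.329 F3569
G1 X99.095 Y67.265
G1 X42.667 Y67.265
G1 X42.667 Y100.329
M5
G0 X49.096 Y22.578
M3 S272
G1 X9.147 Y74.887 F3569
G1 X164.688 Y137.929
G1 X171.950 Y110.140
G1 X76.469 Y39.289
G1 X59.922 Y115.571
M5
G0 X0.000 Y0.000

1 u = 1 mm; y_m = 166.041 − y.

[1] `<path>` cubic bezier, #008000→engrave S272 F3569: (119.470,109.527) → (114.112,99.351) → (80.786,96.871) → (47.716,95.779) → (43.125,89.764)

[2] `<circle>` circle, #008000→engrave S272 F3569: (109.340,106.399) → (100.563,127.590) → (79.372,136.367) → (58.181,127.590) → (49.404,106.399) → (58.181,85.208) → (79.372,76.431) → (100.563,85.208) → (109.340,106.399) (closed)

[3] `<polygon>` rectangle, #008000→engrave S272 F3569: (48.469,117.693) → (128.930,117.693) → (128.930,83.350) → (48.469,83.350) → (48.469,117.693) (closed)

[4] `<polygon>` rectangle, #008000→engrave S272 F3569: (42.667,100.329) → (99.095,100.329) → (99.095,67.265) → (42.667,67.265) → (42.667,100.329) (closed)

[5] `<polyline>` open polyline, #008000→engrave S272 F3569: (49.096,22.578) → (9.147,74.887) → (164.688,137.929) → (171.950,110.140) → (76.469,39.289) → (59.922,115.571)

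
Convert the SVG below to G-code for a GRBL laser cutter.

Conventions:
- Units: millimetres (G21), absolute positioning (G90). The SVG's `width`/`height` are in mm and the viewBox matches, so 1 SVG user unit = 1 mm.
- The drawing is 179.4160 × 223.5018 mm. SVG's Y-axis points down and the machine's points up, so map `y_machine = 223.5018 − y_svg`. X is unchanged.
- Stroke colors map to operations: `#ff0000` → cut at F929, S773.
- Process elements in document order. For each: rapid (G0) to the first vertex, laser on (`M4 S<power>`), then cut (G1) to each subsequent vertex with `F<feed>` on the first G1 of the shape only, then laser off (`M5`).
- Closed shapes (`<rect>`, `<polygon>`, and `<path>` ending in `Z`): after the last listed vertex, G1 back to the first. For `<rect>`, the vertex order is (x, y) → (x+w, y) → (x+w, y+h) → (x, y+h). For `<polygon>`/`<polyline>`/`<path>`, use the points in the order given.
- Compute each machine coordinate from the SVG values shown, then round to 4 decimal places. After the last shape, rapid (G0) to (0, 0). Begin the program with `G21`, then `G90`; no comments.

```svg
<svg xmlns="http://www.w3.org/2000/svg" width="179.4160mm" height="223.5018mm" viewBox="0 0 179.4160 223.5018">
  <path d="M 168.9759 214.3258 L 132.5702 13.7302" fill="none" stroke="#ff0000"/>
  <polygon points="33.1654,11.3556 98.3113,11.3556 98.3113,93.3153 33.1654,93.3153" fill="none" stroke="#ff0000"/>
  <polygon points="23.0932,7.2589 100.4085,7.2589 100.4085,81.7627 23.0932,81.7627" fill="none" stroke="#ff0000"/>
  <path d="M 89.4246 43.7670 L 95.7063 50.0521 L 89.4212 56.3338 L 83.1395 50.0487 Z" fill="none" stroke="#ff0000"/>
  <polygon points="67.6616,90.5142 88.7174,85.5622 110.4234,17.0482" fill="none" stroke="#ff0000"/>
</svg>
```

Since the viewBox matches the mm dimensions, user units are millimetres directly. The only transform is the Y-flip y_m = 223.5018 − y_svg.

Shape 1 is a line segment drawn with `<path>`. Its stroke #ff0000 means cut at S773, F929. After flipping Y the toolpath is (168.9759,9.1760) → (132.5702,209.7716).

Shape 2 is a rectangle drawn with `<polygon>`. Its stroke #ff0000 means cut at S773, F929. After flipping Y the toolpath is (33.1654,212.1462) → (98.3113,212.1462) → (98.3113,130.1865) → (33.1654,130.1865) → (33.1654,212.1462), returning to the start.

Shape 3 is a rectangle drawn with `<polygon>`. Its stroke #ff0000 means cut at S773, F929. After flipping Y the toolpath is (23.0932,216.2429) → (100.4085,216.2429) → (100.4085,141.7391) → (23.0932,141.7391) → (23.0932,216.2429), returning to the start.

Shape 4 is a regular polygon drawn with `<path>`. Its stroke #ff0000 means cut at S773, F929. After flipping Y the toolpath is (89.4246,179.7348) → (95.7063,173.4497) → (89.4212,167.1680) → (83.1395,173.4531) → (89.4246,179.7348), returning to the start.

Shape 5 is a closed polygon drawn with `<polygon>`. Its stroke #ff0000 means cut at S773, F929. After flipping Y the toolpath is (67.6616,132.9876) → (88.7174,137.9396) → (110.4234,206.4536) → (67.6616,132.9876), returning to the start.

G21
G90
G0 X168.9759 Y9.1760
M4 S773
G1 X132.5702 Y209.7716 F929
M5
G0 X33.1654 Y212.1462
M4 S773
G1 X98.3113 Y212.1462 F929
G1 X98.3113 Y130.1865
G1 X33.1654 Y130.1865
G1 X33.1654 Y212.1462
M5
G0 X23.0932 Y216.2429
M4 S773
G1 X100.4085 Y216.2429 F929
G1 X100.4085 Y141.7391
G1 X23.0932 Y141.7391
G1 X23.0932 Y216.2429
M5
G0 X89.4246 Y179.7348
M4 S773
G1 X95.7063 Y173.4497 F929
G1 X89.4212 Y167.1680
G1 X83.1395 Y173.4531
G1 X89.4246 Y179.7348
M5
G0 X67.6616 Y132.9876
M4 S773
G1 X88.7174 Y137.9396 F929
G1 X110.4234 Y206.4536
G1 X67.6616 Y132.9876
M5
G0 X0.0000 Y0.0000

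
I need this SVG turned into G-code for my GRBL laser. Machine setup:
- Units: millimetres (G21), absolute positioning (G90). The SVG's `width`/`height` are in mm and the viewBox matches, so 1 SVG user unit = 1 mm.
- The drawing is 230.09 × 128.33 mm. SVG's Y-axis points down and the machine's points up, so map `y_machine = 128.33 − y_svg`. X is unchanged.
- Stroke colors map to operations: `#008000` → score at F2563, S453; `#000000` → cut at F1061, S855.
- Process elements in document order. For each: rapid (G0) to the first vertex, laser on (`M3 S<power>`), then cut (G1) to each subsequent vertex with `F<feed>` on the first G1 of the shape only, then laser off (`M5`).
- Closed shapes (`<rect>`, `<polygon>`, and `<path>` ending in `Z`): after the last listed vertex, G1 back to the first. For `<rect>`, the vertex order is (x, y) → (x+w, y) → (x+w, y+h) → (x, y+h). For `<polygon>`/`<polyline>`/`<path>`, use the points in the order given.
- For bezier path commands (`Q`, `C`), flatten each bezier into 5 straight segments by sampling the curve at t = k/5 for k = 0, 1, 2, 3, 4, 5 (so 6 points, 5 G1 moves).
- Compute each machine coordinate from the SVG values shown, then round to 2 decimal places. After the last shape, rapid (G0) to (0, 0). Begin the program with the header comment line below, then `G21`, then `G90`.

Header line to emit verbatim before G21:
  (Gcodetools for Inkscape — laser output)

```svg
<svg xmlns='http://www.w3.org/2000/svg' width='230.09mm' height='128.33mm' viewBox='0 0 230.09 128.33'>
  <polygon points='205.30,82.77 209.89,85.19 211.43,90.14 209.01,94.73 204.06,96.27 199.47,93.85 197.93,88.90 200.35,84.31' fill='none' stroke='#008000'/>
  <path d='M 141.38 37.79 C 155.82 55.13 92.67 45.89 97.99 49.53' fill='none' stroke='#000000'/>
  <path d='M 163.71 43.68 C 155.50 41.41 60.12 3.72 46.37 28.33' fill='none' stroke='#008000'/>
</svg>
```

(Gcodetools for Inkscape — laser output)
G21
G90
G0 X205.30 Y45.56
M3 S453
G1 X209.89 Y43.14 F2563
G1 X211.43 Y38.19
G1 X209.01 Y33.60
G1 X204.06 Y32.06
G1 X199.47 Y34.48
G1 X197.93 Y39.43
G1 X200.35 Y44.02
G1 X205.30 Y45.56
M5
G0 X141.38 Y90.54
M3 S855
G1 X141.90 Y83.01 F1061
G1 X130.81 Y79.96
G1 X115.12 Y79.51
G1 X101.85 Y79.75
G1 X97.99 Y78.80
M5
G0 X163.71 Y84.65
M3 S453
G1 X149.67 Y89.48 F2563
G1 X122.82 Y98.12
G1 X91.25 Y105.88
G1 X63.07 Y108.07
G1 X46.37 Y100.00
M5
G0 X0.00 Y0.00

1 u = 1 mm; y_m = 128.33 − y.

[1] `<polygon>` regular polygon, #008000→score S453 F2563: (205.30,45.56) → (209.89,43.14) → (211.43,38.19) → (209.01,33.60) → (204.06,32.06) → (199.47,34.48) → (197.93,39.43) → (200.35,44.02) → (205.30,45.56) (closed)

[2] `<path>` cubic bezier, #000000→cut S855 F1061: (141.38,90.54) → (141.90,83.01) → (130.81,79.96) → (115.12,79.51) → (101.85,79.75) → (97.99,78.80)

[3] `<path>` cubic bezier, #008000→score S453 F2563: (163.71,84.65) → (149.67,89.48) → (122.82,98.12) → (91.25,105.88) → (63.07,108.07) → (46.37,100.00)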